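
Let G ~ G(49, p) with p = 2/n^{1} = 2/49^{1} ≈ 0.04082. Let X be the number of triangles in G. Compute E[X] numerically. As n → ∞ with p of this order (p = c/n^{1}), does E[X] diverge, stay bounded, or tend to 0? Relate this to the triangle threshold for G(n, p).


Number of potential triangles: C(49, 3) = 18424.
Each occurs with probability p³ ≈ (0.04082)³ ≈ 6.799888e-05.
By linearity: E[X] = C(49, 3)·p³ ≈ 18424 · 6.799888e-05 ≈ 1.2528.
Here α = 1, so p = 2/n is exactly at the triangle threshold p ~ 1/n. Asymptotically E[X] → c³/6 = 2³/6 = 4/3 ≈ 1.3333, a bounded constant. In this regime the triangle count is asymptotically Poisson(c³/6).

E[X] ≈ 1.2528; in regime p = Θ(1/n^{1}) E[X] stays bounded (at the triangle threshold p ~ 1/n).


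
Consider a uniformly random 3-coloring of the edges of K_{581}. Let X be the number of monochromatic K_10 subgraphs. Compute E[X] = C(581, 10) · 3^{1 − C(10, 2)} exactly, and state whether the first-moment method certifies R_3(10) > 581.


E[X] = C(581, 10) · 3^{1 − 45} = 1117316416086113363120 · 3^{−44} = 1117316416086113363120/984770902183611232881.
As a reduced fraction: E[X] = 1117316416086113363120/984770902183611232881 ≈ 1.13460.
Is E[X] < 1? NO.
Since E[X] ≥ 1, the first-moment bound is inconclusive at n = 581; it does NOT by itself certify R_3(10) > 581.

E[X] = 1117316416086113363120/984770902183611232881 ≈ 1.13460; E[X] ≥ 1; first-moment method inconclusive here.


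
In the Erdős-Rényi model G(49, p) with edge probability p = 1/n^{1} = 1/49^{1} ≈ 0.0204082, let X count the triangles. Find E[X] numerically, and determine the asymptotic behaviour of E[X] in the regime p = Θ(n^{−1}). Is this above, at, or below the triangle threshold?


Number of potential triangles: C(49, 3) = 18424.
Each occurs with probability p³ ≈ (0.0204082)³ ≈ 8.49985975e-06.
By linearity: E[X] = C(49, 3)·p³ ≈ 18424 · 8.49985975e-06 ≈ 0.156601.
Here α = 1, so p = 1/n is exactly at the triangle threshold p ~ 1/n. Asymptotically E[X] → c³/6 = 1³/6 = 1/6 ≈ 0.166667, a bounded constant. In this regime the triangle count is asymptotically Poisson(c³/6).

E[X] ≈ 0.156601; in regime p = Θ(1/n^{1}) E[X] stays bounded (at the triangle threshold p ~ 1/n).


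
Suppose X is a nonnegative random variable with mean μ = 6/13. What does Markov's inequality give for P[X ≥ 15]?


μ = E[X] = 6/13, a = 15.
Markov: P[X ≥ 15] ≤ μ/a = (6/13)/15 = 2/65.
Numerically: ≈ 0.03077.
(Since a = 15 > μ = 0.46154, the bound 2/65 is < 1 and informative.)

P[X ≥ 15] ≤ 2/65 ≈ 0.03077.


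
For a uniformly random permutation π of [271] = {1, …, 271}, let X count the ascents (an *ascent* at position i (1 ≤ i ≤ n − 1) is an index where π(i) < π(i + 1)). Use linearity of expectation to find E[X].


Write X = Σ X_I over i = 1, …, 270, with X_I the indicator of one ascent.
There are 270 indicators.
For each fixed i, the pair (π(i), π(i+1)) is a uniformly random ordered pair of distinct values from {1, …, 271}; by symmetry P[π(i) < π(i+1)] = 1/2.
By linearity: E[X] = 270 · (1/2) = (271 − 1) · (1/2) = 135 ≈ 135.00000.

E[X] = 135 = 135.00000.


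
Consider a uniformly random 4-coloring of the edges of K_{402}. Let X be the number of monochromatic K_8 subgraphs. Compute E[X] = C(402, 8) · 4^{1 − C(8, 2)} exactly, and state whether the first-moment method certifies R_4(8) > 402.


E[X] = C(402, 8) · 4^{1 − 28} = 15770615726749950 · 4^{−27} = 15770615726749950/18014398509481984.
As a reduced fraction: E[X] = 7885307863374975/9007199254740992 ≈ 0.875.
Is E[X] < 1? YES.
Since E[X] < 1, there exists a 4-coloring of K_{402} with no monochromatic K_8; hence R_4(8) > 402.

E[X] = 7885307863374975/9007199254740992 ≈ 0.875; E[X] < 1, so R_4(8) > 402.


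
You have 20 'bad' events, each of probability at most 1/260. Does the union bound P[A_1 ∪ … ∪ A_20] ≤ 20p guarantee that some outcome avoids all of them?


Union bound: P[∪_{i=1}^{20} A_i] ≤ Σ_i P[A_i] ≤ 20·p = 20·(1/260) = 1/13.
Numerically: 1/13 ≈ 0.0769231.
Is 1/13 < 1? YES.
Since P[∪ A_i] ≤ 1/13 < 1, the complement has P[∩ A_i^c] ≥ 1 − 1/13 = 12/13 > 0, so some outcome avoids every A_i.

20·p = 1/13 ≈ 0.0769231; existence CERTIFIED by the union bound.


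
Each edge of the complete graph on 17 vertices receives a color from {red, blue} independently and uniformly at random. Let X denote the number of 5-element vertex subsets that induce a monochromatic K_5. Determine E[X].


Let X = Σ_S X_S over the C(17, 5) = 6188 subsets S of size 5, where X_S = 1 if the K_5 on S is monochromatic.
For a fixed S, the K_5 on S has C(5, 2) = 10 edges. P[all 10 edges red] = (1/2)^10, and likewise for blue, so P[monochromatic] = 2·(1/2)^10 = 2^{1 − 10} = 1/512.
By linearity: E[X] = C(17, 5) · 2^{1 − 10} = 6188 · 1/512 = 1547/128.
Numerically: E[X] ≈ 12.085938.

E[X] = C(17,5)·2^(1−C(5,2)) = 1547/128 ≈ 12.085938.


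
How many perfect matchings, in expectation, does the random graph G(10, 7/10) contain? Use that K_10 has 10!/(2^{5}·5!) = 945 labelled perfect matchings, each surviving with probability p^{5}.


K_10 has 10!/(2^{5}·5!) = 945 labelled perfect matchings.
For each such perfect matching H, let X_H = 1 if all 5 edges of H are present in G. Then P[X_H = 1] = p^{5} = (7/10)^{5} = 16807/100000.
By linearity of expectation: E[X] = Σ_H E[X_H] = 945 · p^{5} = 945 · 16807/100000 = 3176523/20000.
Numerically: E[X] ≈ 158.83.

E[X] = 945 · (7/10)^{5} = 3176523/20000 ≈ 158.83.


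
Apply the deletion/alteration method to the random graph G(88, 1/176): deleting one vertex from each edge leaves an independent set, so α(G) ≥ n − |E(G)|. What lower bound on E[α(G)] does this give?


E[|E(G)|] = C(88, 2)·p = 3828 · (1/176) = 87/4.
E[α(G)] ≥ n − E[|E(G)|] = 88 − 87/4 = 265/4.
Numerically: ≈ 66.250.
(This is only a lower bound; the true E[α(G)] may be larger.)

E[α(G)] ≥ 265/4 ≈ 66.250.


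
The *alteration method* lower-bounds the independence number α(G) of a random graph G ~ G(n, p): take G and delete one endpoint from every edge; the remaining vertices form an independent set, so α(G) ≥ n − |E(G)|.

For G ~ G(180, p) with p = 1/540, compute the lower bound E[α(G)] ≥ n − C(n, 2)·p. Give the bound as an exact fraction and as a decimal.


E[|E(G)|] = C(180, 2)·p = 16110 · (1/540) = 179/6.
E[α(G)] ≥ n − E[|E(G)|] = 180 − 179/6 = 901/6.
Numerically: ≈ 150.16667.
(This is only a lower bound; the true E[α(G)] may be larger.)

E[α(G)] ≥ 901/6 ≈ 150.16667.


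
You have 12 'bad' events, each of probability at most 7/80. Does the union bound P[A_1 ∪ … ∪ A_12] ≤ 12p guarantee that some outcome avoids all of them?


Union bound: P[∪_{i=1}^{12} A_i] ≤ Σ_i P[A_i] ≤ 12·p = 12·(7/80) = 21/20.
Numerically: 21/20 ≈ 1.0500000.
Is 21/20 < 1? NO.
Since the bound 21/20 is ≥ 1, the union bound is uninformative here; it does NOT by itself certify existence.

12·p = 21/20 ≈ 1.0500000; existence NOT certified by the union bound.


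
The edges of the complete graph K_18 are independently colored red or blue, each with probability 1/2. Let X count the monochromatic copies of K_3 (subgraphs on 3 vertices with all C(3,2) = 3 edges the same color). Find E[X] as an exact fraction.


Let X = Σ_S X_S over the C(18, 3) = 816 subsets S of size 3, where X_S = 1 if the K_3 on S is monochromatic.
For a fixed S, the K_3 on S has C(3, 2) = 3 edges. P[all 3 edges red] = (1/2)^3, and likewise for blue, so P[monochromatic] = 2·(1/2)^3 = 2^{1 − 3} = 1/4.
By linearity: E[X] = C(18, 3) · 2^{1 − 3} = 816 · 1/4 = 204.
Numerically: E[X] ≈ 204.0000.

E[X] = C(18,3)·2^(1−C(3,2)) = 204 ≈ 204.0000.


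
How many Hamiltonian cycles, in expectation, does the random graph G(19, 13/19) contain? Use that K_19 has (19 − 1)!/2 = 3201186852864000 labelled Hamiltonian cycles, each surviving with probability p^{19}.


K_19 has (19 − 1)!/2 = 3201186852864000 labelled Hamiltonian cycles.
For each such Hamiltonian cycle H, let X_H = 1 if all 19 edges of H are present in G. Then P[X_H = 1] = p^{19} = (13/19)^{19} = 1461920290375446110677/1978419655660313589123979.
By linearity of expectation: E[X] = Σ_H E[X_H] = 3201186852864000 · p^{19} = 3201186852864000 · 1461920290375446110677/1978419655660313589123979 = 4679880013484999364018134658428928000/1978419655660313589123979.
Numerically: E[X] ≈ 2.3655e+12.

E[X] = 3201186852864000 · (13/19)^{19} = 4679880013484999364018134658428928000/1978419655660313589123979 ≈ 2.3655e+12.


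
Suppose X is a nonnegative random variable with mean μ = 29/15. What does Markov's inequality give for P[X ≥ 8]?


μ = E[X] = 29/15, a = 8.
Markov: P[X ≥ 8] ≤ μ/a = (29/15)/8 = 29/120.
Numerically: ≈ 0.242.
(Since a = 8 > μ = 1.933, the bound 29/120 is < 1 and informative.)

P[X ≥ 8] ≤ 29/120 ≈ 0.242.


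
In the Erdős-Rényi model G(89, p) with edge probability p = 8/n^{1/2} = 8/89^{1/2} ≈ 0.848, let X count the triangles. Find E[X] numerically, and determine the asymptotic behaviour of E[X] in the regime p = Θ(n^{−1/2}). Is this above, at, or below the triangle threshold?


Number of potential triangles: C(89, 3) = 113564.
Each occurs with probability p³ ≈ (0.848)³ ≈ 6.09797e-01.
By linearity: E[X] = C(89, 3)·p³ ≈ 113564 · 6.09797e-01 ≈ 69250.933.
Since α = 1/2 < 1, p = c/n^{1/2} ≫ 1/n is above the triangle threshold p ~ 1/n. Asymptotically E[X] ~ (c³/6)·n^{3(1−α)} = (8³/6)·n^{1.5} → ∞; triangles are abundant w.h.p.

E[X] ≈ 69250.933; in regime p = Θ(1/n^{1/2}) E[X] diverges (above the triangle threshold p ~ 1/n).


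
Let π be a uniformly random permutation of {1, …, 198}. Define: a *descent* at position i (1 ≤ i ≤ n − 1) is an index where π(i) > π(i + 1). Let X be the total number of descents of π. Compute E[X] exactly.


Write X = Σ X_I over i = 1, …, 197, with X_I the indicator of one descent.
There are 197 indicators.
For each fixed i, the pair (π(i), π(i+1)) is a uniformly random ordered pair of distinct values from {1, …, 198}; by symmetry P[π(i) > π(i+1)] = 1/2.
By linearity: E[X] = 197 · (1/2) = (198 − 1) · (1/2) = 197/2 ≈ 98.500.

E[X] = 197/2 = 98.500.


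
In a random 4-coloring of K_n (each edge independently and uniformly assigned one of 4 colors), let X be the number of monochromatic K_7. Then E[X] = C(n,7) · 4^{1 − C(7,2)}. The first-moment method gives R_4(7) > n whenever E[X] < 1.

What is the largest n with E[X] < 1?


We need C(n, 7) · 4^{1 − 21} < 1, i.e. C(n, 7) < 4^{21 − 1} = 1099511627776.
Check values of n near the boundary:
  n = 177: C(177, 7) = 957664425960; 957664425960 < 1099511627776? YES
  n = 178: C(178, 7) = 996867063280; 996867063280 < 1099511627776? YES
  n = 179: C(179, 7) = 1037437234460; 1037437234460 < 1099511627776? YES
  n = 180: C(180, 7) = 1079414463600; 1079414463600 < 1099511627776? YES
  n = 181: C(181, 7) = 1122839183400; 1122839183400 < 1099511627776? NO
  n = 182: C(182, 7) = 1167752750736; 1167752750736 < 1099511627776? NO
The largest n with C(n, 7) < 1099511627776 is n = 180 (where E[X] = 67463403975/68719476736 ≈ 0.9817217). Hence R_4(7) > 180, i.e. R_4(7) ≥ 181.

Largest n = 180; hence R_4(7) > 180.


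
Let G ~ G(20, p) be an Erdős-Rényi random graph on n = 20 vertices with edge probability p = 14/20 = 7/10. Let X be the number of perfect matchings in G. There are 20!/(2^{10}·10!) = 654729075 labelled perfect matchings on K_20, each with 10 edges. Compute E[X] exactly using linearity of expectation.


K_20 has 20!/(2^{10}·10!) = 654729075 labelled perfect matchings.
For each such perfect matching H, let X_H = 1 if all 10 edges of H are present in G. Then P[X_H = 1] = p^{10} = (7/10)^{10} = 282475249/10000000000.
By linearity of expectation: E[X] = Σ_H E[X_H] = 654729075 · p^{10} = 654729075 · 282475249/10000000000 = 7397790339526587/400000000.
Numerically: E[X] ≈ 1.8494e+07.

E[X] = 654729075 · (7/10)^{10} = 7397790339526587/400000000 ≈ 1.8494e+07.


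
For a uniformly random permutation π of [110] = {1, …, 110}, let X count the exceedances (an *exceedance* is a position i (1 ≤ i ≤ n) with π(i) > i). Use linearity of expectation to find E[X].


Write X = Σ_{i=1}^{110} X_i, where X_i = 1_{π(i) > i}.
For each fixed i, π(i) is uniform over {1, …, 110} (marginal of a uniform permutation), so P[π(i) > i] = (n − i)/n. Summing: Σ_{i=1}^{110} (n − i)/n = (0 + 1 + … + 109)/110 = 110(110 − 1)/(2·110) = (110 − 1)/2.
Hence E[X] = Σ_{i=1}^{110} (110 − i)/110 = 109/2 ≈ 54.5000.

E[X] = 109/2 = 54.5000.


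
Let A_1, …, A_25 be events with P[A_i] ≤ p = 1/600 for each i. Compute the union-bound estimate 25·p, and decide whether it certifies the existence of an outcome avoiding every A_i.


Union bound: P[∪_{i=1}^{25} A_i] ≤ Σ_i P[A_i] ≤ 25·p = 25·(1/600) = 1/24.
Numerically: 1/24 ≈ 0.0416667.
Is 1/24 < 1? YES.
Since P[∪ A_i] ≤ 1/24 < 1, the complement has P[∩ A_i^c] ≥ 1 − 1/24 = 23/24 > 0, so some outcome avoids every A_i.

25·p = 1/24 ≈ 0.0416667; existence CERTIFIED by the union bound.


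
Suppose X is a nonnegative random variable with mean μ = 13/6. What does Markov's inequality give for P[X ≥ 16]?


μ = E[X] = 13/6, a = 16.
Markov: P[X ≥ 16] ≤ μ/a = (13/6)/16 = 13/96.
Numerically: ≈ 0.135417.
(Since a = 16 > μ = 2.166667, the bound 13/96 is < 1 and informative.)

P[X ≥ 16] ≤ 13/96 ≈ 0.135417.


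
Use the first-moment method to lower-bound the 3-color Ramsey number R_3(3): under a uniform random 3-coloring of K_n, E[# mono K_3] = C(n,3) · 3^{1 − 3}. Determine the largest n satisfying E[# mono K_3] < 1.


We need C(n, 3) · 3^{1 − 3} < 1, i.e. C(n, 3) < 3^{3 − 1} = 9.
Check values of n near the boundary:
  n = 3: C(3, 3) = 1; 1 < 9? YES
  n = 4: C(4, 3) = 4; 4 < 9? YES
  n = 5: C(5, 3) = 10; 10 < 9? NO
The largest n with C(n, 3) < 9 is n = 4 (where E[X] = 4/9 ≈ 0.444). Hence R_3(3) > 4, i.e. R_3(3) ≥ 5.

Largest n = 4; hence R_3(3) > 4.


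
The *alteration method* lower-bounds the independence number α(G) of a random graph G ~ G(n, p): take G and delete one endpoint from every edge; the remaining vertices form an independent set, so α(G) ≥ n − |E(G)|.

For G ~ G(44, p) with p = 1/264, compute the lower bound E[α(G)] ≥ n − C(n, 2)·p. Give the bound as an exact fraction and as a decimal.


E[|E(G)|] = C(44, 2)·p = 946 · (1/264) = 43/12.
E[α(G)] ≥ n − E[|E(G)|] = 44 − 43/12 = 485/12.
Numerically: ≈ 40.416667.
(This is only a lower bound; the true E[α(G)] may be larger.)

E[α(G)] ≥ 485/12 ≈ 40.416667.


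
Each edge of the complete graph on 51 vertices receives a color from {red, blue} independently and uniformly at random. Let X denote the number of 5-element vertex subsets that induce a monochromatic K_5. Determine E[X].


Let X = Σ_S X_S over the C(51, 5) = 2349060 subsets S of size 5, where X_S = 1 if the K_5 on S is monochromatic.
For a fixed S, the K_5 on S has C(5, 2) = 10 edges. P[all 10 edges red] = (1/2)^10, and likewise for blue, so P[monochromatic] = 2·(1/2)^10 = 2^{1 − 10} = 1/512.
By linearity: E[X] = C(51, 5) · 2^{1 − 10} = 2349060 · 1/512 = 587265/128.
Numerically: E[X] ≈ 4588.00781.

E[X] = C(51,5)·2^(1−C(5,2)) = 587265/128 ≈ 4588.00781.


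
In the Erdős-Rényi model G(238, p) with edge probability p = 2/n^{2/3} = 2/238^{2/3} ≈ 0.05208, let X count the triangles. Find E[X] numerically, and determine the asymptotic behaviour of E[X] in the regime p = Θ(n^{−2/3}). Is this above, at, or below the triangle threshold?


Number of potential triangles: C(238, 3) = 2218636.
Each occurs with probability p³ ≈ (0.05208)³ ≈ 1.412330e-04.
By linearity: E[X] = C(238, 3)·p³ ≈ 2218636 · 1.412330e-04 ≈ 313.3445.
Since α = 2/3 < 1, p = c/n^{2/3} ≫ 1/n is above the triangle threshold p ~ 1/n. Asymptotically E[X] ~ (c³/6)·n^{3(1−α)} = (2³/6)·n^{1} → ∞; triangles are abundant w.h.p.

E[X] ≈ 313.3445; in regime p = Θ(1/n^{2/3}) E[X] diverges (above the triangle threshold p ~ 1/n).


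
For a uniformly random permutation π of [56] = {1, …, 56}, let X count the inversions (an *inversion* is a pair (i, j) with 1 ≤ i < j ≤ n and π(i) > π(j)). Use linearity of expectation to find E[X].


Write X = Σ X_I over the C(56, 2) = 1540 pairs i < j, with X_I the indicator of one inversion.
There are 1540 indicators.
For each fixed pair i < j, the values π(i) and π(j) are two distinct elements of {1, …, 56} in uniformly random order; by symmetry P[π(i) > π(j)] = 1/2.
By linearity: E[X] = 1540 · (1/2) = C(56, 2) · (1/2) = 1540/2 = 770 ≈ 770.000000.

E[X] = 770 = 770.000000.


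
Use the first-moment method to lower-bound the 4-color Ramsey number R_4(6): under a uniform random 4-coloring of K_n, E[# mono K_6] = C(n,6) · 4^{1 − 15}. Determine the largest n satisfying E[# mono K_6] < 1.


We need C(n, 6) · 4^{1 − 15} < 1, i.e. C(n, 6) < 4^{15 − 1} = 268435456.
Check values of n near the boundary:
  n = 72: C(72, 6) = 156238908; 156238908 < 268435456? YES
  n = 73: C(73, 6) = 170230452; 170230452 < 268435456? YES
  n = 74: C(74, 6) = 185250786; 185250786 < 268435456? YES
  n = 75: C(75, 6) = 201359550; 201359550 < 268435456? YES
  n = 76: C(76, 6) = 218618940; 218618940 < 268435456? YES
  n = 77: C(77, 6) = 237093780; 237093780 < 268435456? YES
  n = 78: C(78, 6) = 256851595; 256851595 < 268435456? YES
  n = 79: C(79, 6) = 277962685; 277962685 < 268435456? NO
The largest n with C(n, 6) < 268435456 is n = 78 (where E[X] = 256851595/268435456 ≈ 0.956847). Hence R_4(6) > 78, i.e. R_4(6) ≥ 79.

Largest n = 78; hence R_4(6) > 78.


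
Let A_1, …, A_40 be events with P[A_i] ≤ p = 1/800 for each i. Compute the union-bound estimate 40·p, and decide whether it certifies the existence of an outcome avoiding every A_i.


Union bound: P[∪_{i=1}^{40} A_i] ≤ Σ_i P[A_i] ≤ 40·p = 40·(1/800) = 1/20.
Numerically: 1/20 ≈ 0.050.
Is 1/20 < 1? YES.
Since P[∪ A_i] ≤ 1/20 < 1, the complement has P[∩ A_i^c] ≥ 1 − 1/20 = 19/20 > 0, so some outcome avoids every A_i.

40·p = 1/20 ≈ 0.050; existence CERTIFIED by the union bound.


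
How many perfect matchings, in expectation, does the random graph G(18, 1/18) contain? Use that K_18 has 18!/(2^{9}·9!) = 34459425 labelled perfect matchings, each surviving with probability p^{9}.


K_18 has 18!/(2^{9}·9!) = 34459425 labelled perfect matchings.
For each such perfect matching H, let X_H = 1 if all 9 edges of H are present in G. Then P[X_H = 1] = p^{9} = (1/18)^{9} = 1/198359290368.
By linearity: E[X] = Σ_H E[X_H] = 34459425 · p^{9} = 34459425 · 1/198359290368 = 425425/2448880128.
Numerically: E[X] ≈ 0.000174.

E[X] = 34459425 · (1/18)^{9} = 425425/2448880128 ≈ 0.000174.


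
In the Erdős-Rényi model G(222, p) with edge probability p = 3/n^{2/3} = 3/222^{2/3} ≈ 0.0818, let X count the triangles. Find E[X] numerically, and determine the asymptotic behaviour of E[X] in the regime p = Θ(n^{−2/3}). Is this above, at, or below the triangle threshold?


Number of potential triangles: C(222, 3) = 1798940.
Each occurs with probability p³ ≈ (0.0818)³ ≈ 5.47845e-04.
By linearity: E[X] = C(222, 3)·p³ ≈ 1798940 · 5.47845e-04 ≈ 985.541.
Since α = 2/3 < 1, p = c/n^{2/3} ≫ 1/n is above the triangle threshold p ~ 1/n. Asymptotically E[X] ~ (c³/6)·n^{3(1−α)} = (3³/6)·n^{1} → ∞; triangles are abundant w.h.p.

E[X] ≈ 985.541; in regime p = Θ(1/n^{2/3}) E[X] diverges (above the triangle threshold p ~ 1/n).


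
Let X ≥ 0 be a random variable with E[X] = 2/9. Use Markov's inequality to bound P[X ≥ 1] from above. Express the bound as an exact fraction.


μ = E[X] = 2/9, a = 1.
Markov: P[X ≥ 1] ≤ μ/a = (2/9)/1 = 2/9.
Numerically: ≈ 0.222.
(Since a = 1 > μ = 0.222, the bound 2/9 is < 1 and informative.)

P[X ≥ 1] ≤ 2/9 ≈ 0.222.


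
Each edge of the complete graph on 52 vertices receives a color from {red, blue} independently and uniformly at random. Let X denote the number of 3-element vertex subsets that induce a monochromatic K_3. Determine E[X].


Let X = Σ_S X_S over the C(52, 3) = 22100 subsets S of size 3, where X_S = 1 if the K_3 on S is monochromatic.
For a fixed S, the K_3 on S has C(3, 2) = 3 edges. P[all 3 edges red] = (1/2)^3, and likewise for blue, so P[monochromatic] = 2·(1/2)^3 = 2^{1 − 3} = 1/4.
Summing: E[X] = C(52, 3) · 2^{1 − 3} = 22100 · 1/4 = 5525.
Numerically: E[X] ≈ 5525.00000.

E[X] = C(52,3)·2^(1−C(3,2)) = 5525 ≈ 5525.00000.


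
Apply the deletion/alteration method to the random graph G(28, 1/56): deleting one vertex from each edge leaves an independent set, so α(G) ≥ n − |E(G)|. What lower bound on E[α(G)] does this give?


E[|E(G)|] = C(28, 2)·p = 378 · (1/56) = 27/4.
E[α(G)] ≥ n − E[|E(G)|] = 28 − 27/4 = 85/4.
Numerically: ≈ 21.25000.
(This is only a lower bound; the true E[α(G)] may be larger.)

E[α(G)] ≥ 85/4 ≈ 21.25000.


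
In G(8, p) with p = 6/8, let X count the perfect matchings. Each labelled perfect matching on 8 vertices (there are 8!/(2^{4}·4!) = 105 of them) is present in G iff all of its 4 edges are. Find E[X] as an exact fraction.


K_8 has 8!/(2^{4}·4!) = 105 labelled perfect matchings.
For each such perfect matching H, let X_H = 1 if all 4 edges of H are present in G. Then P[X_H = 1] = p^{4} = (3/4)^{4} = 81/256.
By linearity of expectation: E[X] = Σ_H E[X_H] = 105 · p^{4} = 105 · 81/256 = 8505/256.
Numerically: E[X] ≈ 33.2227.

E[X] = 105 · (3/4)^{4} = 8505/256 ≈ 33.2227.


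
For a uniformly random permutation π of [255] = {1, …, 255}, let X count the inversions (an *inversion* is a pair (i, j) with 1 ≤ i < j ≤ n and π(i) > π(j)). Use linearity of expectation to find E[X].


Write X = Σ X_I over the C(255, 2) = 32385 pairs i < j, with X_I the indicator of one inversion.
There are 32385 indicators.
For each fixed pair i < j, the values π(i) and π(j) are two distinct elements of {1, …, 255} in uniformly random order; by symmetry P[π(i) > π(j)] = 1/2.
By linearity: E[X] = 32385 · (1/2) = C(255, 2) · (1/2) = 32385/2 = 32385/2 ≈ 16192.50000.

E[X] = 32385/2 = 16192.50000.


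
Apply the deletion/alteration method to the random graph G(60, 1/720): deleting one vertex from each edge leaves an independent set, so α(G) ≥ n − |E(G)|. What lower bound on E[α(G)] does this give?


E[|E(G)|] = C(60, 2)·p = 1770 · (1/720) = 59/24.
E[α(G)] ≥ n − E[|E(G)|] = 60 − 59/24 = 1381/24.
Numerically: ≈ 57.5417.
(This is only a lower bound; the true E[α(G)] may be larger.)

E[α(G)] ≥ 1381/24 ≈ 57.5417.


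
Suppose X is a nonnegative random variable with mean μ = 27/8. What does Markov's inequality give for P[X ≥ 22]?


μ = E[X] = 27/8, a = 22.
Markov: P[X ≥ 22] ≤ μ/a = (27/8)/22 = 27/176.
Numerically: ≈ 0.1534.
(Since a = 22 > μ = 3.3750, the bound 27/176 is < 1 and informative.)

P[X ≥ 22] ≤ 27/176 ≈ 0.1534.


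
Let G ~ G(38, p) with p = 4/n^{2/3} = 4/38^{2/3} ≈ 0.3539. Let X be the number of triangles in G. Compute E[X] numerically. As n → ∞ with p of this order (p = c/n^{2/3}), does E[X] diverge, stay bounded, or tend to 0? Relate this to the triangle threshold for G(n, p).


Number of potential triangles: C(38, 3) = 8436.
Each occurs with probability p³ ≈ (0.3539)³ ≈ 4.432133e-02.
By linearity: E[X] = C(38, 3)·p³ ≈ 8436 · 4.432133e-02 ≈ 373.8947.
Since α = 2/3 < 1, p = c/n^{2/3} ≫ 1/n is above the triangle threshold p ~ 1/n. Asymptotically E[X] ~ (c³/6)·n^{3(1−α)} = (4³/6)·n^{1} → ∞; triangles are abundant w.h.p.

E[X] ≈ 373.8947; in regime p = Θ(1/n^{2/3}) E[X] diverges (above the triangle threshold p ~ 1/n).


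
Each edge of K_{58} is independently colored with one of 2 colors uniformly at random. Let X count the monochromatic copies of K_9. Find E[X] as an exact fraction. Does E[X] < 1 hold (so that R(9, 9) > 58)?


E[X] = C(58, 9) · 2^{1 − 36} = 10648873950 · 2^{−35} = 10648873950/34359738368.
As a reduced fraction: E[X] = 5324436975/17179869184 ≈ 0.309923.
Is E[X] < 1? YES.
Since E[X] < 1, there exists a 2-coloring of K_{58} with no monochromatic K_9; hence R(9, 9) > 58.

E[X] = 5324436975/17179869184 ≈ 0.309923; E[X] < 1, so R(9, 9) > 58.


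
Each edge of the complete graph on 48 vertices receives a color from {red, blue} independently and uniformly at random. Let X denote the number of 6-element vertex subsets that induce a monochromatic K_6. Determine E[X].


Let X = Σ_S X_S over the C(48, 6) = 12271512 subsets S of size 6, where X_S = 1 if the K_6 on S is monochromatic.
For a fixed S, the K_6 on S has C(6, 2) = 15 edges. P[all 15 edges red] = (1/2)^15, and likewise for blue, so P[monochromatic] = 2·(1/2)^15 = 2^{1 − 15} = 1/16384.
By linearity: E[X] = C(48, 6) · 2^{1 − 15} = 12271512 · 1/16384 = 1533939/2048.
Numerically: E[X] ≈ 748.99365.

E[X] = C(48,6)·2^(1−C(6,2)) = 1533939/2048 ≈ 748.99365.


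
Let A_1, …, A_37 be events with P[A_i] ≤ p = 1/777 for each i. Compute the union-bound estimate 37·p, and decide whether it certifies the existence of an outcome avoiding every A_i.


Union bound: P[∪_{i=1}^{37} A_i] ≤ Σ_i P[A_i] ≤ 37·p = 37·(1/777) = 1/21.
Numerically: 1/21 ≈ 0.0476.
Is 1/21 < 1? YES.
Since P[∪ A_i] ≤ 1/21 < 1, the complement has P[∩ A_i^c] ≥ 1 − 1/21 = 20/21 > 0, so some outcome avoids every A_i.

37·p = 1/21 ≈ 0.0476; existence CERTIFIED by the union bound.


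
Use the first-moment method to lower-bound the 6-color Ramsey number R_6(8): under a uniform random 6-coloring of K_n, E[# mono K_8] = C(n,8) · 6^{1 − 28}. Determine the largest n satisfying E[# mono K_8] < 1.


We need C(n, 8) · 6^{1 − 28} < 1, i.e. C(n, 8) < 6^{28 − 1} = 1023490369077469249536.
Check values of n near the boundary:
  n = 1591: C(1591, 8) = 1000427749141189953870; 1000427749141189953870 < 1023490369077469249536? YES
  n = 1592: C(1592, 8) = 1005480414540892933435; 1005480414540892933435 < 1023490369077469249536? YES
  n = 1593: C(1593, 8) = 1010555394551193970323; 1010555394551193970323 < 1023490369077469249536? YES
  n = 1594: C(1594, 8) = 1015652773590544255167; 1015652773590544255167 < 1023490369077469249536? YES
  n = 1595: C(1595, 8) = 1020772636343363633895; 1020772636343363633895 < 1023490369077469249536? YES
  n = 1596: C(1596, 8) = 1025915067760710553965; 1025915067760710553965 < 1023490369077469249536? NO
The largest n with C(n, 8) < 1023490369077469249536 is n = 1595 (where E[X] = 113419181815929292655/113721152119718805504 ≈ 0.997345). Hence R_6(8) > 1595, i.e. R_6(8) ≥ 1596.

Largest n = 1595; hence R_6(8) > 1595.


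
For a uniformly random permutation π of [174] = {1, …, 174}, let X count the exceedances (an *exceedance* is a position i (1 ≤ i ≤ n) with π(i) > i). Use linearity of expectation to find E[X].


Write X = Σ_{i=1}^{174} X_i, where X_i = 1_{π(i) > i}.
For each fixed i, π(i) is uniform over {1, …, 174} (marginal of a uniform permutation), so P[π(i) > i] = (n − i)/n. Summing: Σ_{i=1}^{174} (n − i)/n = (0 + 1 + … + 173)/174 = 174(174 − 1)/(2·174) = (174 − 1)/2.
Hence E[X] = Σ_{i=1}^{174} (174 − i)/174 = 173/2 ≈ 86.5000.

E[X] = 173/2 = 86.5000.


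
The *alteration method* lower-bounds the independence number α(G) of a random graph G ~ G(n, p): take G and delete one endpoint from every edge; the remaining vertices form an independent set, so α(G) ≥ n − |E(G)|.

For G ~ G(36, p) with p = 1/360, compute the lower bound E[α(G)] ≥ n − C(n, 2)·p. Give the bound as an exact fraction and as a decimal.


E[|E(G)|] = C(36, 2)·p = 630 · (1/360) = 7/4.
E[α(G)] ≥ n − E[|E(G)|] = 36 − 7/4 = 137/4.
Numerically: ≈ 34.250000.
(This is only a lower bound; the true E[α(G)] may be larger.)

E[α(G)] ≥ 137/4 ≈ 34.250000.


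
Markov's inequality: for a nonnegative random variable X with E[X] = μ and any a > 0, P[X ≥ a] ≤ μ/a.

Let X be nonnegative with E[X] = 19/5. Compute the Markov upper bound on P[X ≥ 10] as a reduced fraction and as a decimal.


μ = E[X] = 19/5, a = 10.
Markov: P[X ≥ 10] ≤ μ/a = (19/5)/10 = 19/50.
Numerically: ≈ 0.380000.
(Since a = 10 > μ = 3.800000, the bound 19/50 is < 1 and informative.)

P[X ≥ 10] ≤ 19/50 ≈ 0.380000.


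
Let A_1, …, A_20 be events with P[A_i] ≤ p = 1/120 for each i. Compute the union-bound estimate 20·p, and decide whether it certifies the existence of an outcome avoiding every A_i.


Union bound: P[∪_{i=1}^{20} A_i] ≤ Σ_i P[A_i] ≤ 20·p = 20·(1/120) = 1/6.
Numerically: 1/6 ≈ 0.167.
Is 1/6 < 1? YES.
Since P[∪ A_i] ≤ 1/6 < 1, the complement has P[∩ A_i^c] ≥ 1 − 1/6 = 5/6 > 0, so some outcome avoids every A_i.

20·p = 1/6 ≈ 0.167; existence CERTIFIED by the union bound.


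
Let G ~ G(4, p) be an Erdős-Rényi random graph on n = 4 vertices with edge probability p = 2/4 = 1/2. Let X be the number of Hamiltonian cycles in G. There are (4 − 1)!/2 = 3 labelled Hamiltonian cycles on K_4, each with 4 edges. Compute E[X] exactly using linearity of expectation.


K_4 has (4 − 1)!/2 = 3 labelled Hamiltonian cycles.
For each such Hamiltonian cycle H, let X_H = 1 if all 4 edges of H are present in G. Then P[X_H = 1] = p^{4} = (1/2)^{4} = 1/16.
Summing the indicators: E[X] = Σ_H E[X_H] = 3 · p^{4} = 3 · 1/16 = 3/16.
Numerically: E[X] ≈ 0.1875.

E[X] = 3 · (1/2)^{4} = 3/16 ≈ 0.1875.


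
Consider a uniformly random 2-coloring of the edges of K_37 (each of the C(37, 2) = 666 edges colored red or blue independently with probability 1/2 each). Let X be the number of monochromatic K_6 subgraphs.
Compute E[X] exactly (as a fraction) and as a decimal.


Let X = Σ_S X_S over the C(37, 6) = 2324784 subsets S of size 6, where X_S = 1 if the K_6 on S is monochromatic.
For a fixed S, the K_6 on S has C(6, 2) = 15 edges. P[all 15 edges red] = (1/2)^15, and likewise for blue, so P[monochromatic] = 2·(1/2)^15 = 2^{1 − 15} = 1/16384.
By linearity of expectation: E[X] = C(37, 6) · 2^{1 − 15} = 2324784 · 1/16384 = 145299/1024.
Numerically: E[X] ≈ 141.893555.

E[X] = C(37,6)·2^(1−C(6,2)) = 145299/1024 ≈ 141.893555.


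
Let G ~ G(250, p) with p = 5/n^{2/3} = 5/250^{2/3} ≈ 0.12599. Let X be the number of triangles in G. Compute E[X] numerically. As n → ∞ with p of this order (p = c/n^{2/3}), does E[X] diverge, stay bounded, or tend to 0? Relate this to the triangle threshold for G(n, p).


Number of potential triangles: C(250, 3) = 2573000.
Each occurs with probability p³ ≈ (0.12599)³ ≈ 2.0000000e-03.
By linearity: E[X] = C(250, 3)·p³ ≈ 2573000 · 2.0000000e-03 ≈ 5146.00000.
Since α = 2/3 < 1, p = c/n^{2/3} ≫ 1/n is above the triangle threshold p ~ 1/n. Asymptotically E[X] ~ (c³/6)·n^{3(1−α)} = (5³/6)·n^{1} → ∞; triangles are abundant w.h.p.

E[X] ≈ 5146.00000; in regime p = Θ(1/n^{2/3}) E[X] diverges (above the triangle threshold p ~ 1/n).


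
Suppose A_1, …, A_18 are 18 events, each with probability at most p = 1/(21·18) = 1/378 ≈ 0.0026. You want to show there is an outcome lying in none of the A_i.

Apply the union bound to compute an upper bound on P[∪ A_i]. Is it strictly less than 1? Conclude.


Union bound: P[∪_{i=1}^{18} A_i] ≤ Σ_i P[A_i] ≤ 18·p = 18·(1/378) = 1/21.
Numerically: 1/21 ≈ 0.0476.
Is 1/21 < 1? YES.
Since P[∪ A_i] ≤ 1/21 < 1, the complement has P[∩ A_i^c] ≥ 1 − 1/21 = 20/21 > 0, so some outcome avoids every A_i.

18·p = 1/21 ≈ 0.0476; existence CERTIFIED by the union bound.


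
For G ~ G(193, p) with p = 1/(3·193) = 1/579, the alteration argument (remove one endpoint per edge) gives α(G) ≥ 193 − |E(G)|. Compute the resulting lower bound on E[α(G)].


E[|E(G)|] = C(193, 2)·p = 18528 · (1/579) = 32.
E[α(G)] ≥ n − E[|E(G)|] = 193 − 32 = 161.
Numerically: ≈ 161.0000.
(This is only a lower bound; the true E[α(G)] may be larger.)

E[α(G)] ≥ 161 ≈ 161.0000.


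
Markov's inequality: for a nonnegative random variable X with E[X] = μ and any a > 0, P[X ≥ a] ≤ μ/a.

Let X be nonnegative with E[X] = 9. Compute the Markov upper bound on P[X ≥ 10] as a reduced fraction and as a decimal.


μ = E[X] = 9, a = 10.
Markov: P[X ≥ 10] ≤ μ/a = (9)/10 = 9/10.
Numerically: ≈ 0.900.
(Since a = 10 > μ = 9.000, the bound 9/10 is < 1 and informative.)

P[X ≥ 10] ≤ 9/10 ≈ 0.900.


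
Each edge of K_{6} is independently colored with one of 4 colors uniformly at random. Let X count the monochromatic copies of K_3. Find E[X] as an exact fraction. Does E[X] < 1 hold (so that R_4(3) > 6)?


E[X] = C(6, 3) · 4^{1 − 3} = 20 · 4^{−2} = 20/16.
As a reduced fraction: E[X] = 5/4 ≈ 1.250000.
Is E[X] < 1? NO.
Since E[X] ≥ 1, the first-moment bound is inconclusive at n = 6; it does NOT by itself certify R_4(3) > 6.

E[X] = 5/4 ≈ 1.250000; E[X] ≥ 1; first-moment method inconclusive here.


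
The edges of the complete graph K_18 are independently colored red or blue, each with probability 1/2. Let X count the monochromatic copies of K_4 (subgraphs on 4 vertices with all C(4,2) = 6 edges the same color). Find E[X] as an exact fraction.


Let X = Σ_S X_S over the C(18, 4) = 3060 subsets S of size 4, where X_S = 1 if the K_4 on S is monochromatic.
For a fixed S, the K_4 on S has C(4, 2) = 6 edges. P[all 6 edges red] = (1/2)^6, and likewise for blue, so P[monochromatic] = 2·(1/2)^6 = 2^{1 − 6} = 1/32.
Summing: E[X] = C(18, 4) · 2^{1 − 6} = 3060 · 1/32 = 765/8.
Numerically: E[X] ≈ 95.625000.

E[X] = C(18,4)·2^(1−C(4,2)) = 765/8 ≈ 95.625000.


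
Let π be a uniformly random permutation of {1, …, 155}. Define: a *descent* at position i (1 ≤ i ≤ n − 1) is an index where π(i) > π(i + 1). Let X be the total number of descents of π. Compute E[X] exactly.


Write X = Σ X_I over i = 1, …, 154, with X_I the indicator of one descent.
There are 154 indicators.
For each fixed i, the pair (π(i), π(i+1)) is a uniformly random ordered pair of distinct values from {1, …, 155}; by symmetry P[π(i) > π(i+1)] = 1/2.
By linearity: E[X] = 154 · (1/2) = (155 − 1) · (1/2) = 77 ≈ 77.0000.

E[X] = 77 = 77.0000.


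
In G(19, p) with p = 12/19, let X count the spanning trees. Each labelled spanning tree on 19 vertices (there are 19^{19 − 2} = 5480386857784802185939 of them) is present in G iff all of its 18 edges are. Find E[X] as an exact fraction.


K_19 has 19^{19 − 2} = 5480386857784802185939 labelled spanning trees.
For each such spanning tree H, let X_H = 1 if all 18 edges of H are present in G. Then P[X_H = 1] = p^{18} = (12/19)^{18} = 26623333280885243904/104127350297911241532841.
By linearity: E[X] = Σ_H E[X_H] = 5480386857784802185939 · p^{18} = 5480386857784802185939 · 26623333280885243904/104127350297911241532841 = 26623333280885243904/19.
Numerically: E[X] ≈ 1.401e+18.

E[X] = 5480386857784802185939 · (12/19)^{18} = 26623333280885243904/19 ≈ 1.401e+18.


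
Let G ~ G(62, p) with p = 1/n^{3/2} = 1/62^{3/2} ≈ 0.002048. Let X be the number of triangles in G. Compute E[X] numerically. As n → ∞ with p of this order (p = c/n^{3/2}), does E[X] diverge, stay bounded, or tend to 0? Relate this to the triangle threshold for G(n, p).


Number of potential triangles: C(62, 3) = 37820.
Each occurs with probability p³ ≈ (0.002048)³ ≈ 8.594832e-09.
By linearity: E[X] = C(62, 3)·p³ ≈ 37820 · 8.594832e-09 ≈ 0.0003.
Since α = 3/2 > 1, p = c/n^{3/2} = o(1/n) is below the triangle threshold p ~ 1/n. Asymptotically E[X] ~ (c³/6)·n^{3(1−α)} = (1³/6)·n^{-1.5} → 0, so by Markov's inequality G has no triangles w.h.p.

E[X] ≈ 0.0003; in regime p = Θ(1/n^{3/2}) E[X] tends to 0 (below the triangle threshold p ~ 1/n).


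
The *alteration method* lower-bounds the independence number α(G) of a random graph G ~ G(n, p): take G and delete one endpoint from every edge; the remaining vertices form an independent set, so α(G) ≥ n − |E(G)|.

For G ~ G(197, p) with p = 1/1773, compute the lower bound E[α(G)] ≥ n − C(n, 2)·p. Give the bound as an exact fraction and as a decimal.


E[|E(G)|] = C(197, 2)·p = 19306 · (1/1773) = 98/9.
E[α(G)] ≥ n − E[|E(G)|] = 197 − 98/9 = 1675/9.
Numerically: ≈ 186.11111.
(This is only a lower bound; the true E[α(G)] may be larger.)

E[α(G)] ≥ 1675/9 ≈ 186.11111.


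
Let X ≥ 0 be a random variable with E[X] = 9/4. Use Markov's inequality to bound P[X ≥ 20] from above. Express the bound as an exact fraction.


μ = E[X] = 9/4, a = 20.
Markov: P[X ≥ 20] ≤ μ/a = (9/4)/20 = 9/80.
Numerically: ≈ 0.112500.
(Since a = 20 > μ = 2.250000, the bound 9/80 is < 1 and informative.)

P[X ≥ 20] ≤ 9/80 ≈ 0.112500.


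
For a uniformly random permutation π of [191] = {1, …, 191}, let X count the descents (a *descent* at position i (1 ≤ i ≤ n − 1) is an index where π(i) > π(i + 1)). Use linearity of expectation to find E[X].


Write X = Σ X_I over i = 1, …, 190, with X_I the indicator of one descent.
There are 190 indicators.
For each fixed i, the pair (π(i), π(i+1)) is a uniformly random ordered pair of distinct values from {1, …, 191}; by symmetry P[π(i) > π(i+1)] = 1/2.
By linearity: E[X] = 190 · (1/2) = (191 − 1) · (1/2) = 95 ≈ 95.0000.

E[X] = 95 = 95.0000.


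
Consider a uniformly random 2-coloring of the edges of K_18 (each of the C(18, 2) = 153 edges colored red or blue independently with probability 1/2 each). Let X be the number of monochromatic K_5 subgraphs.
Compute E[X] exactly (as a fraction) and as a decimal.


Let X = Σ_S X_S over the C(18, 5) = 8568 subsets S of size 5, where X_S = 1 if the K_5 on S is monochromatic.
For a fixed S, the K_5 on S has C(5, 2) = 10 edges. P[all 10 edges red] = (1/2)^10, and likewise for blue, so P[monochromatic] = 2·(1/2)^10 = 2^{1 − 10} = 1/512.
Summing: E[X] = C(18, 5) · 2^{1 − 10} = 8568 · 1/512 = 1071/64.
Numerically: E[X] ≈ 16.734.

E[X] = C(18,5)·2^(1−C(5,2)) = 1071/64 ≈ 16.734.


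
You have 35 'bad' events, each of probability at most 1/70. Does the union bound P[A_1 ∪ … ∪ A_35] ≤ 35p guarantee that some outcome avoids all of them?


Union bound: P[∪_{i=1}^{35} A_i] ≤ Σ_i P[A_i] ≤ 35·p = 35·(1/70) = 1/2.
Numerically: 1/2 ≈ 0.500000.
Is 1/2 < 1? YES.
Since P[∪ A_i] ≤ 1/2 < 1, the complement has P[∩ A_i^c] ≥ 1 − 1/2 = 1/2 > 0, so some outcome avoids every A_i.

35·p = 1/2 ≈ 0.500000; existence CERTIFIED by the union bound.


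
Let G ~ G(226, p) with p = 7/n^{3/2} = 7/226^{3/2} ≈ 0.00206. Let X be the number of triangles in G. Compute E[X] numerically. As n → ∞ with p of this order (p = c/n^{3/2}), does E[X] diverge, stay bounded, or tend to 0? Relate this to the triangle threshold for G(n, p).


Number of potential triangles: C(226, 3) = 1898400.
Each occurs with probability p³ ≈ (0.00206)³ ≈ 8.74593e-09.
By linearity: E[X] = C(226, 3)·p³ ≈ 1898400 · 8.74593e-09 ≈ 0.017.
Since α = 3/2 > 1, p = c/n^{3/2} = o(1/n) is below the triangle threshold p ~ 1/n. Asymptotically E[X] ~ (c³/6)·n^{3(1−α)} = (7³/6)·n^{-1.5} → 0, so by Markov's inequality G has no triangles w.h.p.

E[X] ≈ 0.017; in regime p = Θ(1/n^{3/2}) E[X] tends to 0 (below the triangle threshold p ~ 1/n).


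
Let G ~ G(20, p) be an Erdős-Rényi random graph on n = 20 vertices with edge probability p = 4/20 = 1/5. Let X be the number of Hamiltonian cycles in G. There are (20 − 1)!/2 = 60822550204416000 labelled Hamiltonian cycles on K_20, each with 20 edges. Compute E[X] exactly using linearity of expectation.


K_20 has (20 − 1)!/2 = 60822550204416000 labelled Hamiltonian cycles.
For each such Hamiltonian cycle H, let X_H = 1 if all 20 edges of H are present in G. Then P[X_H = 1] = p^{20} = (1/5)^{20} = 1/95367431640625.
Summing the indicators: E[X] = Σ_H E[X_H] = 60822550204416000 · p^{20} = 60822550204416000 · 1/95367431640625 = 486580401635328/762939453125.
Numerically: E[X] ≈ 637.8.

E[X] = 60822550204416000 · (1/5)^{20} = 486580401635328/762939453125 ≈ 637.8.


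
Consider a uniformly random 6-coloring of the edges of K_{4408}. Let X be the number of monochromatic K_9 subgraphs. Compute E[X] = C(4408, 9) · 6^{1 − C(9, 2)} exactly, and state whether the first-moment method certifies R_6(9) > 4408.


E[X] = C(4408, 9) · 6^{1 − 36} = 1717362945146264156457459600 · 6^{−35} = 1717362945146264156457459600/1719070799748422591028658176.
As a reduced fraction: E[X] = 35778394690547169926197075/35813974994758803979763712 ≈ 0.99901.
Is E[X] < 1? YES.
Since E[X] < 1, there exists a 6-coloring of K_{4408} with no monochromatic K_9; hence R_6(9) > 4408.

E[X] = 35778394690547169926197075/35813974994758803979763712 ≈ 0.99901; E[X] < 1, so R_6(9) > 4408.
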